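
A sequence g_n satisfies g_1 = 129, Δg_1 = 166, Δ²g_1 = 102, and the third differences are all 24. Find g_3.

563

Build the table forward from the leading diagonal:
Third differences: 24, 24, 24
Second differences: 102, 126, 150
First differences: 166, 268, 394
g: 129, 295, 563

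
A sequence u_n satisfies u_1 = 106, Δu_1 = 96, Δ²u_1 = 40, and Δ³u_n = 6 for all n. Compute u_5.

754

Build the table forward from the leading diagonal:
D3: 6  6  6  6  6
D2: 40  46  52  58  64
D1: 96  136  182  234  292
u: 106  202  338  520  754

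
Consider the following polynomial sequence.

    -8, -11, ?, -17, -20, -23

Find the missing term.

-14

Using the last 3 terms:
Δ: -3  -3
Constant first difference = -3.
Extend backward: -17 + 3 = -14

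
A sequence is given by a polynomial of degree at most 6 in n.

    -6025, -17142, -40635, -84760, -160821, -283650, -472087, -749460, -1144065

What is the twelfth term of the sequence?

-3398832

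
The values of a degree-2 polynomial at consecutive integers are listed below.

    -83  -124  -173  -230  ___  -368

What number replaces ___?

Using the first 4 terms:
Δ: -41  -49  -57
Δ²: -8  -8
Constant second difference = -8.
Extend forward: -57 − 8 = -65;  -230 − 65 = -295

-295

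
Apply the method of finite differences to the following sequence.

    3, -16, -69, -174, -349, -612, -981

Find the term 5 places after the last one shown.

Δ: -19  -53  -105  -175  -263  -369
Δ²: -34  -52  -70  -88  -106
Δ³: -18  -18  -18  -18
Third differences constant at -18.
-106 − 18 = -124;  -369 − 124 = -493;  -981 − 493 = -1474
-124 − 18 = -142;  -493 − 142 = -635;  -1474 − 635 = -2109
-142 − 18 = -160;  -635 − 160 = -795;  -2109 − 795 = -2904
-160 − 18 = -178;  -795 − 178 = -973;  -2904 − 973 = -3877
-178 − 18 = -196;  -973 − 196 = -1169;  -3877 − 1169 = -5046

-5046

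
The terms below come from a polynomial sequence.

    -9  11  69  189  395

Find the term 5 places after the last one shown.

3555

D1: 20 , 58 , 120 , 206
D2: 38 , 62 , 86
D3: 24 , 24
Constant third difference = 24, so extend:
86 + 24 = 110;  206 + 110 = 316;  395 + 316 = 711
110 + 24 = 134;  316 + 134 = 450;  711 + 450 = 1161
134 + 24 = 158;  450 + 158 = 608;  1161 + 608 = 1769
158 + 24 = 182;  608 + 182 = 790;  1769 + 790 = 2559
182 + 24 = 206;  790 + 206 = 996;  2559 + 996 = 3555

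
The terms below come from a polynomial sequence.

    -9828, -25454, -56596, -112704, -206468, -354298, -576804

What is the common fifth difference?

-480

Δ: -15626, -31142, -56108, -93764, -147830, -222506
Δ²: -15516, -24966, -37656, -54066, -74676
Δ³: -9450, -12690, -16410, -20610
Δ⁴: -3240, -3720, -4200
Δ⁵: -480, -480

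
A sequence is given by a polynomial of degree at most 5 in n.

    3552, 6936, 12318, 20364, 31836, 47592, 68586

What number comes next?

95868

3384, 5382, 8046, 11472, 15756, 20994
1998, 2664, 3426, 4284, 5238
666, 762, 858, 954
96, 96, 96
Constant fourth difference = 96, so extend:
954 + 96 = 1050;  5238 + 1050 = 6288;  20994 + 6288 = 27282;  68586 + 27282 = 95868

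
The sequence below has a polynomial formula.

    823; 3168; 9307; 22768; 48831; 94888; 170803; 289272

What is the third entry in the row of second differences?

12602

First differences: 2345, 6139, 13461, 26063, 46057, 75915, 118469
Second differences: 3794, 7322, 12602, 19994, 29858, 42554
Third differences: 3528, 5280, 7392, 9864, 12696
Fourth differences: 1752, 2112, 2472, 2832
Fifth differences: 360, 360, 360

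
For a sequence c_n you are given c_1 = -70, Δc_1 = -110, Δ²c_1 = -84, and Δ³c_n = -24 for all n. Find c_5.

-1110

Build the table forward from the leading diagonal:
D3: -24, -24, -24, -24, -24
D2: -84, -108, -132, -156, -180
D1: -110, -194, -302, -434, -590
c: -70, -180, -374, -676, -1110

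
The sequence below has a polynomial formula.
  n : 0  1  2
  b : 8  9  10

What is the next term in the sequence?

D1: 1, 1
The first differences are constant (1).
10 + 1 = 11

11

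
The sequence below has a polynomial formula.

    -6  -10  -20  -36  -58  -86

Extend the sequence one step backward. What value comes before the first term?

D1: -4, -10, -16, -22, -28
D2: -6, -6, -6, -6
The second differences are constant at -6.
Work back: -4 + 6 = 2;  -6 − 2 = -8

-8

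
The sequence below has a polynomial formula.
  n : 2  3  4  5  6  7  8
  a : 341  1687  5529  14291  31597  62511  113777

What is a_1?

27

D1: 1346, 3842, 8762, 17306, 30914, 51266
D2: 2496, 4920, 8544, 13608, 20352
D3: 2424, 3624, 5064, 6744
D4: 1200, 1440, 1680
D5: 240, 240
The fifth differences are constant at 240.
Work back: 1200 − 240 = 960;  2424 − 960 = 1464;  2496 − 1464 = 1032;  1346 − 1032 = 314;  341 − 314 = 27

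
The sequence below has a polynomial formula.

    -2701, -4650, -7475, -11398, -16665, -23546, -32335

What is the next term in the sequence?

-43350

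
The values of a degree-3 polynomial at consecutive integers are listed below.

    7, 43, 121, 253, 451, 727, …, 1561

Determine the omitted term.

1093

Using the first 6 terms:
36  78  132  198  276
42  54  66  78
12  12  12
Constant third difference = 12.
Extend forward: 78 + 12 = 90;  276 + 90 = 366;  727 + 366 = 1093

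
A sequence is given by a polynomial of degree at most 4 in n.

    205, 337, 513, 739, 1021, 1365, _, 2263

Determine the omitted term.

Using the first 6 terms:
D1: 132  176  226  282  344
D2: 44  50  56  62
D3: 6  6  6
Constant third difference = 6.
Extend forward: 62 + 6 = 68;  344 + 68 = 412;  1365 + 412 = 1777

1777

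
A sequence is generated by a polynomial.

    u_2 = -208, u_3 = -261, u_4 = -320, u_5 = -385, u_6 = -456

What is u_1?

-161

Δ: -53  -59  -65  -71
Δ²: -6  -6  -6
The second differences are constant at -6.
Work back: -53 + 6 = -47;  -208 + 47 = -161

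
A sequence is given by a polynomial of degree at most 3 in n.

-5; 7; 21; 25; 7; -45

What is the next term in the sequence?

-143

D1: 12, 14, 4, -18, -52
D2: 2, -10, -22, -34
D3: -12, -12, -12
The third differences are constant (-12).
-34 − 12 = -46;  -52 − 46 = -98;  -45 − 98 = -143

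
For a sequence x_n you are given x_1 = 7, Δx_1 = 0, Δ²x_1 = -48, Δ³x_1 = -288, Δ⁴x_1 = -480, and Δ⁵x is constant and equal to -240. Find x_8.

-32921

Build the table forward from the leading diagonal:
Δ⁵: -240  -240  -240  -240  -240  -240  -240  -240
Δ⁴: -480  -720  -960  -1200  -1440  -1680  -1920  -2160
Δ³: -288  -768  -1488  -2448  -3648  -5088  -6768  -8688
Δ²: -48  -336  -1104  -2592  -5040  -8688  -13776  -20544
Δ: 0  -48  -384  -1488  -4080  -9120  -17808  -31584
x: 7  7  -41  -425  -1913  -5993  -15113  -32921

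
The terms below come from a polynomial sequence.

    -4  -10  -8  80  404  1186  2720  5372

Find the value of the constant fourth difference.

D1: -6, 2, 88, 324, 782, 1534, 2652
D2: 8, 86, 236, 458, 752, 1118
D3: 78, 150, 222, 294, 366
D4: 72, 72, 72, 72

72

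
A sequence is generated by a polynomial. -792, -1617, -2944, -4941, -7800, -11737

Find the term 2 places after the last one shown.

D1: -825  -1327  -1997  -2859  -3937
D2: -502  -670  -862  -1078
D3: -168  -192  -216
D4: -24  -24
Fourth differences constant at -24.
-216 − 24 = -240;  -1078 − 240 = -1318;  -3937 − 1318 = -5255;  -11737 − 5255 = -16992
-240 − 24 = -264;  -1318 − 264 = -1582;  -5255 − 1582 = -6837;  -16992 − 6837 = -23829

-23829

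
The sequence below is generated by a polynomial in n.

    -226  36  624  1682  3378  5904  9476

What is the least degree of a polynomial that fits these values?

First differences: 262, 588, 1058, 1696, 2526, 3572
Second differences: 326, 470, 638, 830, 1046
Third differences: 144, 168, 192, 216
Fourth differences: 24, 24, 24
The fourth differences are constant, so the polynomial has degree 4.

4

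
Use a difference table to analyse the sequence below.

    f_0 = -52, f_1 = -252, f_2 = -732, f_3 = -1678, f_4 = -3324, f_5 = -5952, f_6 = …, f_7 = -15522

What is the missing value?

-9892

Using the first 6 terms:
-200, -480, -946, -1646, -2628
-280, -466, -700, -982
-186, -234, -282
-48, -48
Constant fourth difference = -48.
Extend forward: -282 − 48 = -330;  -982 − 330 = -1312;  -2628 − 1312 = -3940;  -5952 − 3940 = -9892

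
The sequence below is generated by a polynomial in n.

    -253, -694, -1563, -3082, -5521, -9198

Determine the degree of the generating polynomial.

4

D1: -441, -869, -1519, -2439, -3677
D2: -428, -650, -920, -1238
D3: -222, -270, -318
D4: -48, -48
The fourth differences are constant, so the polynomial has degree 4.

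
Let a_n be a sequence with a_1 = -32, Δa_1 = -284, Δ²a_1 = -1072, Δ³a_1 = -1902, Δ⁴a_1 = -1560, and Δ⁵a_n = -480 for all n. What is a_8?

-155782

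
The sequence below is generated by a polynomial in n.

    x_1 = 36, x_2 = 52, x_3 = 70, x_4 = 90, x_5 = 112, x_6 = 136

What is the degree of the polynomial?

2

D1: 16, 18, 20, 22, 24
D2: 2, 2, 2, 2
The second differences are constant, so the polynomial has degree 2.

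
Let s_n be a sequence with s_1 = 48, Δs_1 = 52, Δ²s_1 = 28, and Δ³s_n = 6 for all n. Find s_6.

648

Build the table forward from the leading diagonal:
Third differences: 6, 6, 6, 6, 6, 6
Second differences: 28, 34, 40, 46, 52, 58
First differences: 52, 80, 114, 154, 200, 252
s: 48, 100, 180, 294, 448, 648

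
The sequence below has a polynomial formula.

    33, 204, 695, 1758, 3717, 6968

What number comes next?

11979

First differences: 171  491  1063  1959  3251
Second differences: 320  572  896  1292
Third differences: 252  324  396
Fourth differences: 72  72
Fourth differences constant at 72.
396 + 72 = 468;  1292 + 468 = 1760;  3251 + 1760 = 5011;  6968 + 5011 = 11979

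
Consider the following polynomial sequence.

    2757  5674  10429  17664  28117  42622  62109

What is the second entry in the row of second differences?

2480

Δ: 2917, 4755, 7235, 10453, 14505, 19487
Δ²: 1838, 2480, 3218, 4052, 4982
Δ³: 642, 738, 834, 930
Δ⁴: 96, 96, 96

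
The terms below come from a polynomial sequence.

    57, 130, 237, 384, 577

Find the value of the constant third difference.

6

D1: 73, 107, 147, 193
D2: 34, 40, 46
D3: 6, 6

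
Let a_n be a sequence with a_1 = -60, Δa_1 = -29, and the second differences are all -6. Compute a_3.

-124

Build the table forward from the leading diagonal:
D2: -6  -6  -6
D1: -29  -35  -41
a: -60  -89  -124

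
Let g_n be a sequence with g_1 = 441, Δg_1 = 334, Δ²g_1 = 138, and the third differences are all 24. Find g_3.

1247

Build the table forward from the leading diagonal:
Third differences: 24, 24, 24
Second differences: 138, 162, 186
First differences: 334, 472, 634
g: 441, 775, 1247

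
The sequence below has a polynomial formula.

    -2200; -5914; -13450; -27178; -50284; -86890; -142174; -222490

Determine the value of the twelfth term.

-969034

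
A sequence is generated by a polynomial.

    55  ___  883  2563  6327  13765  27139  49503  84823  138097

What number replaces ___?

249

Using the last 8 terms:
D1: 1680, 3764, 7438, 13374, 22364, 35320, 53274
D2: 2084, 3674, 5936, 8990, 12956, 17954
D3: 1590, 2262, 3054, 3966, 4998
D4: 672, 792, 912, 1032
D5: 120, 120, 120
Constant fifth difference = 120.
Extend backward: 672 − 120 = 552;  1590 − 552 = 1038;  2084 − 1038 = 1046;  1680 − 1046 = 634;  883 − 634 = 249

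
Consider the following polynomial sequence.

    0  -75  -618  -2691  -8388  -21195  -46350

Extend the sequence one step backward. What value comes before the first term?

-3

-75  -543  -2073  -5697  -12807  -25155
-468  -1530  -3624  -7110  -12348
-1062  -2094  -3486  -5238
-1032  -1392  -1752
-360  -360
The fifth differences are constant at -360.
Work back: -1032 + 360 = -672;  -1062 + 672 = -390;  -468 + 390 = -78;  -75 + 78 = 3;  0 − 3 = -3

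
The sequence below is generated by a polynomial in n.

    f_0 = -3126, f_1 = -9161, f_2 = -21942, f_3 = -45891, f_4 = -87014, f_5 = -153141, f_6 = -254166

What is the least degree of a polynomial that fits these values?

D1: -6035, -12781, -23949, -41123, -66127, -101025
D2: -6746, -11168, -17174, -25004, -34898
D3: -4422, -6006, -7830, -9894
D4: -1584, -1824, -2064
D5: -240, -240
The fifth differences are constant, so the polynomial has degree 5.

5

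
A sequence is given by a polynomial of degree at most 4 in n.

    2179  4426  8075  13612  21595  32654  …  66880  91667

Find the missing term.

47491

Using the first 6 terms:
Δ: 2247  3649  5537  7983  11059
Δ²: 1402  1888  2446  3076
Δ³: 486  558  630
Δ⁴: 72  72
Constant fourth difference = 72.
Extend forward: 630 + 72 = 702;  3076 + 702 = 3778;  11059 + 3778 = 14837;  32654 + 14837 = 47491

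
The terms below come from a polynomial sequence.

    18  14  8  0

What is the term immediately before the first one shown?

20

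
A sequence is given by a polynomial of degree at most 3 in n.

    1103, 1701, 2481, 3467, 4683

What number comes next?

Δ: 598 , 780 , 986 , 1216
Δ²: 182 , 206 , 230
Δ³: 24 , 24
The third differences are constant (24).
230 + 24 = 254;  1216 + 254 = 1470;  4683 + 1470 = 6153

6153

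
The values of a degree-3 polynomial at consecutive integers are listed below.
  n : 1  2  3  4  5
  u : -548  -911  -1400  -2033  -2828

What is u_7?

-363, -489, -633, -795
-126, -144, -162
-18, -18
The third differences are constant (-18).
-162 − 18 = -180;  -795 − 180 = -975;  -2828 − 975 = -3803
-180 − 18 = -198;  -975 − 198 = -1173;  -3803 − 1173 = -4976

-4976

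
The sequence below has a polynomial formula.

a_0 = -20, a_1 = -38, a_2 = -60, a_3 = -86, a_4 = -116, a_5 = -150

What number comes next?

-188

First differences: -18, -22, -26, -30, -34
Second differences: -4, -4, -4, -4
The second differences are constant (-4).
-34 − 4 = -38;  -150 − 38 = -188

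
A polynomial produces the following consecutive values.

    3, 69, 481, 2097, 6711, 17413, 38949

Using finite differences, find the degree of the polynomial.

5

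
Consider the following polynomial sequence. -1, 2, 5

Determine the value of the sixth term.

3  3
First differences constant at 3.
5 + 3 = 8
8 + 3 = 11
11 + 3 = 14

14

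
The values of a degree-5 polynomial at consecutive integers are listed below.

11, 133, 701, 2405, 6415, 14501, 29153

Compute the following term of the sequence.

Δ: 122 , 568 , 1704 , 4010 , 8086 , 14652
Δ²: 446 , 1136 , 2306 , 4076 , 6566
Δ³: 690 , 1170 , 1770 , 2490
Δ⁴: 480 , 600 , 720
Δ⁵: 120 , 120
Fifth differences constant at 120.
720 + 120 = 840;  2490 + 840 = 3330;  6566 + 3330 = 9896;  14652 + 9896 = 24548;  29153 + 24548 = 53701

53701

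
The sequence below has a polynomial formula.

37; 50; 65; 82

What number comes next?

13  15  17
2  2
Second differences constant at 2.
17 + 2 = 19;  82 + 19 = 101

101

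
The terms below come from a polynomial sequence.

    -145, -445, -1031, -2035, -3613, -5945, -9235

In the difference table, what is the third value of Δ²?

-574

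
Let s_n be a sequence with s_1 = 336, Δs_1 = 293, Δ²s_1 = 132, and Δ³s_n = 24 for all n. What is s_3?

1054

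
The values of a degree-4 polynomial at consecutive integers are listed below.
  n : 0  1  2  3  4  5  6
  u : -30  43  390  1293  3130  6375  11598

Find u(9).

Δ: 73  347  903  1837  3245  5223
Δ²: 274  556  934  1408  1978
Δ³: 282  378  474  570
Δ⁴: 96  96  96
The fourth differences are constant (96).
570 + 96 = 666;  1978 + 666 = 2644;  5223 + 2644 = 7867;  11598 + 7867 = 19465
666 + 96 = 762;  2644 + 762 = 3406;  7867 + 3406 = 11273;  19465 + 11273 = 30738
762 + 96 = 858;  3406 + 858 = 4264;  11273 + 4264 = 15537;  30738 + 15537 = 46275

46275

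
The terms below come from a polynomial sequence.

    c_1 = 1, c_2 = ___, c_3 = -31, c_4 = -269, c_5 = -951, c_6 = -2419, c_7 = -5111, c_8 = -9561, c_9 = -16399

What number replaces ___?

9

Using the last 7 terms:
D1: -238  -682  -1468  -2692  -4450  -6838
D2: -444  -786  -1224  -1758  -2388
D3: -342  -438  -534  -630
D4: -96  -96  -96
Constant fourth difference = -96.
Extend backward: -342 + 96 = -246;  -444 + 246 = -198;  -238 + 198 = -40;  -31 + 40 = 9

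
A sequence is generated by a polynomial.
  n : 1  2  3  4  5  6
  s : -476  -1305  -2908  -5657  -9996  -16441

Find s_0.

-121

-829  -1603  -2749  -4339  -6445
-774  -1146  -1590  -2106
-372  -444  -516
-72  -72
The fourth differences are constant at -72.
Work back: -372 + 72 = -300;  -774 + 300 = -474;  -829 + 474 = -355;  -476 + 355 = -121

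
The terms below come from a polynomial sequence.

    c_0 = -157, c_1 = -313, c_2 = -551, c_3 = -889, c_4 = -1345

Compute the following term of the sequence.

D1: -156  -238  -338  -456
D2: -82  -100  -118
D3: -18  -18
Constant third difference = -18, so extend:
-118 − 18 = -136;  -456 − 136 = -592;  -1345 − 592 = -1937

-1937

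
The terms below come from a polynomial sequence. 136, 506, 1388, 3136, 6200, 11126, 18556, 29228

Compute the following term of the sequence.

370, 882, 1748, 3064, 4926, 7430, 10672
512, 866, 1316, 1862, 2504, 3242
354, 450, 546, 642, 738
96, 96, 96, 96
Fourth differences constant at 96.
738 + 96 = 834;  3242 + 834 = 4076;  10672 + 4076 = 14748;  29228 + 14748 = 43976

43976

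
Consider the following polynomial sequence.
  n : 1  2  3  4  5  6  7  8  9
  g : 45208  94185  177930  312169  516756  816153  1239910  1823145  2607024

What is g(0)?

First differences: 48977  83745  134239  204587  299397  423757  583235  783879
Second differences: 34768  50494  70348  94810  124360  159478  200644
Third differences: 15726  19854  24462  29550  35118  41166
Fourth differences: 4128  4608  5088  5568  6048
Fifth differences: 480  480  480  480
The fifth differences are constant at 480.
Work back: 4128 − 480 = 3648;  15726 − 3648 = 12078;  34768 − 12078 = 22690;  48977 − 22690 = 26287;  45208 − 26287 = 18921

18921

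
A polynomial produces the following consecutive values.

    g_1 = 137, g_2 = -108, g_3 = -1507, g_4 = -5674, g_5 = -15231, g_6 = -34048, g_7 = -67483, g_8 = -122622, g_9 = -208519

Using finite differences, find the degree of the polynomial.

First differences: -245, -1399, -4167, -9557, -18817, -33435, -55139, -85897
Second differences: -1154, -2768, -5390, -9260, -14618, -21704, -30758
Third differences: -1614, -2622, -3870, -5358, -7086, -9054
Fourth differences: -1008, -1248, -1488, -1728, -1968
Fifth differences: -240, -240, -240, -240
The fifth differences are constant, so the polynomial has degree 5.

5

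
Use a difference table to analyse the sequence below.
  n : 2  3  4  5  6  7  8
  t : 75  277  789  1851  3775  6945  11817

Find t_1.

First differences: 202  512  1062  1924  3170  4872
Second differences: 310  550  862  1246  1702
Third differences: 240  312  384  456
Fourth differences: 72  72  72
The fourth differences are constant at 72.
Work back: 240 − 72 = 168;  310 − 168 = 142;  202 − 142 = 60;  75 − 60 = 15

15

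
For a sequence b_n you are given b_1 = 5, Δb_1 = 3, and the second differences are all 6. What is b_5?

53

Build the table forward from the leading diagonal:
D2: 6  6  6  6  6
D1: 3  9  15  21  27
b: 5  8  17  32  53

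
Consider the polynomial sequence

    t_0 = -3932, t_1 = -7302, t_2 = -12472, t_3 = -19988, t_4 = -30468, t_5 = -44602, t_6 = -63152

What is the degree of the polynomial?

4

D1: -3370, -5170, -7516, -10480, -14134, -18550
D2: -1800, -2346, -2964, -3654, -4416
D3: -546, -618, -690, -762
D4: -72, -72, -72
The fourth differences are constant, so the polynomial has degree 4.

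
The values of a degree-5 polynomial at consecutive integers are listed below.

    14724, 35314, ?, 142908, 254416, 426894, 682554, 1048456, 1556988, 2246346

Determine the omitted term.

Using the last 7 terms:
111508  172478  255660  365902  508532  689358
60970  83182  110242  142630  180826
22212  27060  32388  38196
4848  5328  5808
480  480
Constant fifth difference = 480.
Extend backward: 4848 − 480 = 4368;  22212 − 4368 = 17844;  60970 − 17844 = 43126;  111508 − 43126 = 68382;  142908 − 68382 = 74526

74526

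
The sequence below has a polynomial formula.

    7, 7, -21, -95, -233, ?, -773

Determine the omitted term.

-453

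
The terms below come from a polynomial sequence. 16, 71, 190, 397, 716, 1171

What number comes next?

First differences: 55, 119, 207, 319, 455
Second differences: 64, 88, 112, 136
Third differences: 24, 24, 24
Constant third difference = 24, so extend:
136 + 24 = 160;  455 + 160 = 615;  1171 + 615 = 1786

1786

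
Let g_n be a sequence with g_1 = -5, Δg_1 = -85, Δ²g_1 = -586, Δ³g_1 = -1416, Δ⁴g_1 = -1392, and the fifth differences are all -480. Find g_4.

-3434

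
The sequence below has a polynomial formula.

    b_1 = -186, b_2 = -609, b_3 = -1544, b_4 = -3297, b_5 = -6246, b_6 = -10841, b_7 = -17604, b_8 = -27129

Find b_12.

-107249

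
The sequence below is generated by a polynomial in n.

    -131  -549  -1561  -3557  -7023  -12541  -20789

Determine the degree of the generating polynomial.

Δ: -418, -1012, -1996, -3466, -5518, -8248
Δ²: -594, -984, -1470, -2052, -2730
Δ³: -390, -486, -582, -678
Δ⁴: -96, -96, -96
The fourth differences are constant, so the polynomial has degree 4.

4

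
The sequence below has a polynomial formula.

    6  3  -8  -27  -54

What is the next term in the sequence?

-89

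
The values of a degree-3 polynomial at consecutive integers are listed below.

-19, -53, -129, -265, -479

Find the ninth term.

-2475

First differences: -34 , -76 , -136 , -214
Second differences: -42 , -60 , -78
Third differences: -18 , -18
Constant third difference = -18, so extend:
-78 − 18 = -96;  -214 − 96 = -310;  -479 − 310 = -789
-96 − 18 = -114;  -310 − 114 = -424;  -789 − 424 = -1213
-114 − 18 = -132;  -424 − 132 = -556;  -1213 − 556 = -1769
-132 − 18 = -150;  -556 − 150 = -706;  -1769 − 706 = -2475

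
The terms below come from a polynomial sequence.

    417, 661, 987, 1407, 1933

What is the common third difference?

Δ: 244, 326, 420, 526
Δ²: 82, 94, 106
Δ³: 12, 12

12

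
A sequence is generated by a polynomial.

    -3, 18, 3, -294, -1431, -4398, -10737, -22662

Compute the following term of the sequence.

-43179

21, -15, -297, -1137, -2967, -6339, -11925
-36, -282, -840, -1830, -3372, -5586
-246, -558, -990, -1542, -2214
-312, -432, -552, -672
-120, -120, -120
Constant fifth difference = -120, so extend:
-672 − 120 = -792;  -2214 − 792 = -3006;  -5586 − 3006 = -8592;  -11925 − 8592 = -20517;  -22662 − 20517 = -43179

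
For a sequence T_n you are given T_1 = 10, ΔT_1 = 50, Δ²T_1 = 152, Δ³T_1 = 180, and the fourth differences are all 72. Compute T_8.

Build the table forward from the leading diagonal:
Δ⁴: 72, 72, 72, 72, 72, 72, 72, 72
Δ³: 180, 252, 324, 396, 468, 540, 612, 684
Δ²: 152, 332, 584, 908, 1304, 1772, 2312, 2924
Δ: 50, 202, 534, 1118, 2026, 3330, 5102, 7414
T: 10, 60, 262, 796, 1914, 3940, 7270, 12372

12372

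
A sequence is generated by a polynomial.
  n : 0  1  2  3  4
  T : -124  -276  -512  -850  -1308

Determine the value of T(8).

-4700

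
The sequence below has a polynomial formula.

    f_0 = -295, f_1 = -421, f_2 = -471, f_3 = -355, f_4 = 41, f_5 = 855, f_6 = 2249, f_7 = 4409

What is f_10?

D1: -126 , -50 , 116 , 396 , 814 , 1394 , 2160
D2: 76 , 166 , 280 , 418 , 580 , 766
D3: 90 , 114 , 138 , 162 , 186
D4: 24 , 24 , 24 , 24
Constant fourth difference = 24, so extend:
186 + 24 = 210;  766 + 210 = 976;  2160 + 976 = 3136;  4409 + 3136 = 7545
210 + 24 = 234;  976 + 234 = 1210;  3136 + 1210 = 4346;  7545 + 4346 = 11891
234 + 24 = 258;  1210 + 258 = 1468;  4346 + 1468 = 5814;  11891 + 5814 = 17705

17705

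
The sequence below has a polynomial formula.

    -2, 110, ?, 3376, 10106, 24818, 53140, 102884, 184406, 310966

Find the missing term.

824

Using the last 7 terms:
First differences: 6730  14712  28322  49744  81522  126560
Second differences: 7982  13610  21422  31778  45038
Third differences: 5628  7812  10356  13260
Fourth differences: 2184  2544  2904
Fifth differences: 360  360
Constant fifth difference = 360.
Extend backward: 2184 − 360 = 1824;  5628 − 1824 = 3804;  7982 − 3804 = 4178;  6730 − 4178 = 2552;  3376 − 2552 = 824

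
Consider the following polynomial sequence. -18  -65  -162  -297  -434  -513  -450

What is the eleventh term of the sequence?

First differences: -47, -97, -135, -137, -79, 63
Second differences: -50, -38, -2, 58, 142
Third differences: 12, 36, 60, 84
Fourth differences: 24, 24, 24
Fourth differences constant at 24.
84 + 24 = 108;  142 + 108 = 250;  63 + 250 = 313;  -450 + 313 = -137
108 + 24 = 132;  250 + 132 = 382;  313 + 382 = 695;  -137 + 695 = 558
132 + 24 = 156;  382 + 156 = 538;  695 + 538 = 1233;  558 + 1233 = 1791
156 + 24 = 180;  538 + 180 = 718;  1233 + 718 = 1951;  1791 + 1951 = 3742

3742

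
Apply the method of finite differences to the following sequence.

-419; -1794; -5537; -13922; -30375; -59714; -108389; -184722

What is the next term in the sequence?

Δ: -1375, -3743, -8385, -16453, -29339, -48675, -76333
Δ²: -2368, -4642, -8068, -12886, -19336, -27658
Δ³: -2274, -3426, -4818, -6450, -8322
Δ⁴: -1152, -1392, -1632, -1872
Δ⁵: -240, -240, -240
Fifth differences constant at -240.
-1872 − 240 = -2112;  -8322 − 2112 = -10434;  -27658 − 10434 = -38092;  -76333 − 38092 = -114425;  -184722 − 114425 = -299147

-299147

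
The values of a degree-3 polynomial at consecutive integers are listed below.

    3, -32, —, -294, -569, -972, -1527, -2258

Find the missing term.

Using the last 5 terms:
-275  -403  -555  -731
-128  -152  -176
-24  -24
Constant third difference = -24.
Extend backward: -128 + 24 = -104;  -275 + 104 = -171;  -294 + 171 = -123

-123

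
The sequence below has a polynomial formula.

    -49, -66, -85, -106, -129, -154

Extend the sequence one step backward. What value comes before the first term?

-34

Δ: -17  -19  -21  -23  -25
Δ²: -2  -2  -2  -2
The second differences are constant at -2.
Work back: -17 + 2 = -15;  -49 + 15 = -34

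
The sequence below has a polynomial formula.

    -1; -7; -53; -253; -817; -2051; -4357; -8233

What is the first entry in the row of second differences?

-40

D1: -6, -46, -200, -564, -1234, -2306, -3876
D2: -40, -154, -364, -670, -1072, -1570
D3: -114, -210, -306, -402, -498
D4: -96, -96, -96, -96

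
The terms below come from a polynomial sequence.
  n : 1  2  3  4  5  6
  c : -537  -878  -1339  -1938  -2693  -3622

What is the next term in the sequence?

-341 , -461 , -599 , -755 , -929
-120 , -138 , -156 , -174
-18 , -18 , -18
Third differences constant at -18.
-174 − 18 = -192;  -929 − 192 = -1121;  -3622 − 1121 = -4743

-4743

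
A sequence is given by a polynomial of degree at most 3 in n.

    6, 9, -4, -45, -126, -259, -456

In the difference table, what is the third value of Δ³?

-12

First differences: 3, -13, -41, -81, -133, -197
Second differences: -16, -28, -40, -52, -64
Third differences: -12, -12, -12, -12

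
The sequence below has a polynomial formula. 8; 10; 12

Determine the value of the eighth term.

Δ: 2  2
Constant first difference = 2, so extend:
12 + 2 = 14
14 + 2 = 16
16 + 2 = 18
18 + 2 = 20
20 + 2 = 22

22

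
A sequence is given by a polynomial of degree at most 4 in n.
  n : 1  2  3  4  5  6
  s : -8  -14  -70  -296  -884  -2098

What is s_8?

-7820

D1: -6, -56, -226, -588, -1214
D2: -50, -170, -362, -626
D3: -120, -192, -264
D4: -72, -72
The fourth differences are constant (-72).
-264 − 72 = -336;  -626 − 336 = -962;  -1214 − 962 = -2176;  -2098 − 2176 = -4274
-336 − 72 = -408;  -962 − 408 = -1370;  -2176 − 1370 = -3546;  -4274 − 3546 = -7820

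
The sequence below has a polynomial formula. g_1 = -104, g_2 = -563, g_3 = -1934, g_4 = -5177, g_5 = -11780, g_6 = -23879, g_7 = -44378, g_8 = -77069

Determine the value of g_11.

-302054

-459 , -1371 , -3243 , -6603 , -12099 , -20499 , -32691
-912 , -1872 , -3360 , -5496 , -8400 , -12192
-960 , -1488 , -2136 , -2904 , -3792
-528 , -648 , -768 , -888
-120 , -120 , -120
The fifth differences are constant (-120).
-888 − 120 = -1008;  -3792 − 1008 = -4800;  -12192 − 4800 = -16992;  -32691 − 16992 = -49683;  -77069 − 49683 = -126752
-1008 − 120 = -1128;  -4800 − 1128 = -5928;  -16992 − 5928 = -22920;  -49683 − 22920 = -72603;  -126752 − 72603 = -199355
-1128 − 120 = -1248;  -5928 − 1248 = -7176;  -22920 − 7176 = -30096;  -72603 − 30096 = -102699;  -199355 − 102699 = -302054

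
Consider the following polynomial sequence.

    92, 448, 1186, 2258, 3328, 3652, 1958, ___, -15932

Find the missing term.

-3674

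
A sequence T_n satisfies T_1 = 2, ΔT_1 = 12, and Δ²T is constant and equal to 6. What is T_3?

Build the table forward from the leading diagonal:
D2: 6, 6, 6
D1: 12, 18, 24
T: 2, 14, 32

32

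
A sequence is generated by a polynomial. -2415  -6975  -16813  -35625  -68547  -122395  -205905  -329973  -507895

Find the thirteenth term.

First differences: -4560 , -9838 , -18812 , -32922 , -53848 , -83510 , -124068 , -177922
Second differences: -5278 , -8974 , -14110 , -20926 , -29662 , -40558 , -53854
Third differences: -3696 , -5136 , -6816 , -8736 , -10896 , -13296
Fourth differences: -1440 , -1680 , -1920 , -2160 , -2400
Fifth differences: -240 , -240 , -240 , -240
Constant fifth difference = -240, so extend:
-2400 − 240 = -2640;  -13296 − 2640 = -15936;  -53854 − 15936 = -69790;  -177922 − 69790 = -247712;  -507895 − 247712 = -755607
-2640 − 240 = -2880;  -15936 − 2880 = -18816;  -69790 − 18816 = -88606;  -247712 − 88606 = -336318;  -755607 − 336318 = -1091925
-2880 − 240 = -3120;  -18816 − 3120 = -21936;  -88606 − 21936 = -110542;  -336318 − 110542 = -446860;  -1091925 − 446860 = -1538785
-3120 − 240 = -3360;  -21936 − 3360 = -25296;  -110542 − 25296 = -135838;  -446860 − 135838 = -582698;  -1538785 − 582698 = -2121483

-2121483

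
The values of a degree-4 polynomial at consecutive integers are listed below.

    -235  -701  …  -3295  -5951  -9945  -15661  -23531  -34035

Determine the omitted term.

-1641

Using the last 6 terms:
First differences: -2656, -3994, -5716, -7870, -10504
Second differences: -1338, -1722, -2154, -2634
Third differences: -384, -432, -480
Fourth differences: -48, -48
Constant fourth difference = -48.
Extend backward: -384 + 48 = -336;  -1338 + 336 = -1002;  -2656 + 1002 = -1654;  -3295 + 1654 = -1641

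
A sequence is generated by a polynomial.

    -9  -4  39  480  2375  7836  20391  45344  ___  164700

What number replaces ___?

Using the first 8 terms:
D1: 5  43  441  1895  5461  12555  24953
D2: 38  398  1454  3566  7094  12398
D3: 360  1056  2112  3528  5304
D4: 696  1056  1416  1776
D5: 360  360  360
Constant fifth difference = 360.
Extend forward: 1776 + 360 = 2136;  5304 + 2136 = 7440;  12398 + 7440 = 19838;  24953 + 19838 = 44791;  45344 + 44791 = 90135

90135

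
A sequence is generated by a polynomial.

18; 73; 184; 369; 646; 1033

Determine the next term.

First differences: 55, 111, 185, 277, 387
Second differences: 56, 74, 92, 110
Third differences: 18, 18, 18
Third differences constant at 18.
110 + 18 = 128;  387 + 128 = 515;  1033 + 515 = 1548

1548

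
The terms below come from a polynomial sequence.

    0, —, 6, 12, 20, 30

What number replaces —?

Using the last 4 terms:
6  8  10
2  2
Constant second difference = 2.
Extend backward: 6 − 2 = 4;  6 − 4 = 2

2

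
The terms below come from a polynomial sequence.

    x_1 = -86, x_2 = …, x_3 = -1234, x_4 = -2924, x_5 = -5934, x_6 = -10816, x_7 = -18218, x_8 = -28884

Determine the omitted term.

Using the last 6 terms:
-1690  -3010  -4882  -7402  -10666
-1320  -1872  -2520  -3264
-552  -648  -744
-96  -96
Constant fourth difference = -96.
Extend backward: -552 + 96 = -456;  -1320 + 456 = -864;  -1690 + 864 = -826;  -1234 + 826 = -408

-408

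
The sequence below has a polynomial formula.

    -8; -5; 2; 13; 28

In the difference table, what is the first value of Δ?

Δ: 3, 7, 11, 15
Δ²: 4, 4, 4

3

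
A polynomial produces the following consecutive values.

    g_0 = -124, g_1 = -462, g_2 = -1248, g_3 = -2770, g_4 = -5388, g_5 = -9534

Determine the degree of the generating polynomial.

4

Δ: -338, -786, -1522, -2618, -4146
Δ²: -448, -736, -1096, -1528
Δ³: -288, -360, -432
Δ⁴: -72, -72
The fourth differences are constant, so the polynomial has degree 4.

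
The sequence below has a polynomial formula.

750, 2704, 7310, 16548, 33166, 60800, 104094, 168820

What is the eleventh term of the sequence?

568750

1954, 4606, 9238, 16618, 27634, 43294, 64726
2652, 4632, 7380, 11016, 15660, 21432
1980, 2748, 3636, 4644, 5772
768, 888, 1008, 1128
120, 120, 120
Constant fifth difference = 120, so extend:
1128 + 120 = 1248;  5772 + 1248 = 7020;  21432 + 7020 = 28452;  64726 + 28452 = 93178;  168820 + 93178 = 261998
1248 + 120 = 1368;  7020 + 1368 = 8388;  28452 + 8388 = 36840;  93178 + 36840 = 130018;  261998 + 130018 = 392016
1368 + 120 = 1488;  8388 + 1488 = 9876;  36840 + 9876 = 46716;  130018 + 46716 = 176734;  392016 + 176734 = 568750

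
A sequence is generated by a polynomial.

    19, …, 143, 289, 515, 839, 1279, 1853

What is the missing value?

59

Using the last 6 terms:
D1: 146, 226, 324, 440, 574
D2: 80, 98, 116, 134
D3: 18, 18, 18
Constant third difference = 18.
Extend backward: 80 − 18 = 62;  146 − 62 = 84;  143 − 84 = 59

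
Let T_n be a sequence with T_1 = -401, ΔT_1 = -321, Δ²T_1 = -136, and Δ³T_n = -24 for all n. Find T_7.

-4847

Build the table forward from the leading diagonal:
Third differences: -24  -24  -24  -24  -24  -24  -24
Second differences: -136  -160  -184  -208  -232  -256  -280
First differences: -321  -457  -617  -801  -1009  -1241  -1497
T: -401  -722  -1179  -1796  -2597  -3606  -4847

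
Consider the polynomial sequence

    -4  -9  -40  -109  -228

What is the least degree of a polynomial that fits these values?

3

First differences: -5, -31, -69, -119
Second differences: -26, -38, -50
Third differences: -12, -12
The third differences are constant, so the polynomial has degree 3.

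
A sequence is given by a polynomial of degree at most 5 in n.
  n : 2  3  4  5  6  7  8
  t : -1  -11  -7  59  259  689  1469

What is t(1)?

Δ: -10  4  66  200  430  780
Δ²: 14  62  134  230  350
Δ³: 48  72  96  120
Δ⁴: 24  24  24
The fourth differences are constant at 24.
Work back: 48 − 24 = 24;  14 − 24 = -10;  -10 + 10 = 0;  -1 + 0 = -1

-1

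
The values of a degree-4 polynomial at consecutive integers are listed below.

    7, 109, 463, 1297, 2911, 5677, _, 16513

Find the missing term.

Using the first 6 terms:
Δ: 102, 354, 834, 1614, 2766
Δ²: 252, 480, 780, 1152
Δ³: 228, 300, 372
Δ⁴: 72, 72
Constant fourth difference = 72.
Extend forward: 372 + 72 = 444;  1152 + 444 = 1596;  2766 + 1596 = 4362;  5677 + 4362 = 10039

10039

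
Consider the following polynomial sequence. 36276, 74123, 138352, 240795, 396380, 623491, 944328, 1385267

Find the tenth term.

2755995

Δ: 37847, 64229, 102443, 155585, 227111, 320837, 440939
Δ²: 26382, 38214, 53142, 71526, 93726, 120102
Δ³: 11832, 14928, 18384, 22200, 26376
Δ⁴: 3096, 3456, 3816, 4176
Δ⁵: 360, 360, 360
Fifth differences constant at 360.
4176 + 360 = 4536;  26376 + 4536 = 30912;  120102 + 30912 = 151014;  440939 + 151014 = 591953;  1385267 + 591953 = 1977220
4536 + 360 = 4896;  30912 + 4896 = 35808;  151014 + 35808 = 186822;  591953 + 186822 = 778775;  1977220 + 778775 = 2755995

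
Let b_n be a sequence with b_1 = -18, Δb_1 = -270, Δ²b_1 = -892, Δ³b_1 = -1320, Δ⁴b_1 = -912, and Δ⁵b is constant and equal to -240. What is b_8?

-103800

Build the table forward from the leading diagonal:
D5: -240, -240, -240, -240, -240, -240, -240, -240
D4: -912, -1152, -1392, -1632, -1872, -2112, -2352, -2592
D3: -1320, -2232, -3384, -4776, -6408, -8280, -10392, -12744
D2: -892, -2212, -4444, -7828, -12604, -19012, -27292, -37684
D1: -270, -1162, -3374, -7818, -15646, -28250, -47262, -74554
b: -18, -288, -1450, -4824, -12642, -28288, -56538, -103800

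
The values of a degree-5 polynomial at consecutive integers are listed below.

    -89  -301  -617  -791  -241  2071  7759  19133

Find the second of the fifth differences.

120

First differences: -212, -316, -174, 550, 2312, 5688, 11374
Second differences: -104, 142, 724, 1762, 3376, 5686
Third differences: 246, 582, 1038, 1614, 2310
Fourth differences: 336, 456, 576, 696
Fifth differences: 120, 120, 120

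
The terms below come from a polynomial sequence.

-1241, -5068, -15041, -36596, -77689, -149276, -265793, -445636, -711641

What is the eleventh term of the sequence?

D1: -3827 , -9973 , -21555 , -41093 , -71587 , -116517 , -179843 , -266005
D2: -6146 , -11582 , -19538 , -30494 , -44930 , -63326 , -86162
D3: -5436 , -7956 , -10956 , -14436 , -18396 , -22836
D4: -2520 , -3000 , -3480 , -3960 , -4440
D5: -480 , -480 , -480 , -480
Fifth differences constant at -480.
-4440 − 480 = -4920;  -22836 − 4920 = -27756;  -86162 − 27756 = -113918;  -266005 − 113918 = -379923;  -711641 − 379923 = -1091564
-4920 − 480 = -5400;  -27756 − 5400 = -33156;  -113918 − 33156 = -147074;  -379923 − 147074 = -526997;  -1091564 − 526997 = -1618561

-1618561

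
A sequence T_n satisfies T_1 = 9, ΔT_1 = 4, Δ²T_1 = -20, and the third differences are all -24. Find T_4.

Build the table forward from the leading diagonal:
D3: -24, -24, -24, -24
D2: -20, -44, -68, -92
D1: 4, -16, -60, -128
T: 9, 13, -3, -63

-63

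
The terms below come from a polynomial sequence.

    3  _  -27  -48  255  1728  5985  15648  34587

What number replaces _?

Using the last 7 terms:
First differences: -21, 303, 1473, 4257, 9663, 18939
Second differences: 324, 1170, 2784, 5406, 9276
Third differences: 846, 1614, 2622, 3870
Fourth differences: 768, 1008, 1248
Fifth differences: 240, 240
Constant fifth difference = 240.
Extend backward: 768 − 240 = 528;  846 − 528 = 318;  324 − 318 = 6;  -21 − 6 = -27;  -27 + 27 = 0

0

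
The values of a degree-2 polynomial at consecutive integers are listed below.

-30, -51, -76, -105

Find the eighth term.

-261

Δ: -21  -25  -29
Δ²: -4  -4
The second differences are constant (-4).
-29 − 4 = -33;  -105 − 33 = -138
-33 − 4 = -37;  -138 − 37 = -175
-37 − 4 = -41;  -175 − 41 = -216
-41 − 4 = -45;  -216 − 45 = -261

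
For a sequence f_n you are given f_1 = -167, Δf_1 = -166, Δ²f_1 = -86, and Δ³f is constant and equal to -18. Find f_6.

Build the table forward from the leading diagonal:
D3: -18, -18, -18, -18, -18, -18
D2: -86, -104, -122, -140, -158, -176
D1: -166, -252, -356, -478, -618, -776
f: -167, -333, -585, -941, -1419, -2037

-2037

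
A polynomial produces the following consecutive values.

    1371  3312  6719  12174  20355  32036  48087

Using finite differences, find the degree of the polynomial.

4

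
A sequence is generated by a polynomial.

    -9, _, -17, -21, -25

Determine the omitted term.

-13

Using the last 3 terms:
First differences: -4, -4
Constant first difference = -4.
Extend backward: -17 + 4 = -13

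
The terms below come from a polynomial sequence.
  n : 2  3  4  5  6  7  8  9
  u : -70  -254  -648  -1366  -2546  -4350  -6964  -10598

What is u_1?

D1: -184, -394, -718, -1180, -1804, -2614, -3634
D2: -210, -324, -462, -624, -810, -1020
D3: -114, -138, -162, -186, -210
D4: -24, -24, -24, -24
The fourth differences are constant at -24.
Work back: -114 + 24 = -90;  -210 + 90 = -120;  -184 + 120 = -64;  -70 + 64 = -6

-6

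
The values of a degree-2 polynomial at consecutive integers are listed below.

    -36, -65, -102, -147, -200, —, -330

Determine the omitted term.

-261

Using the first 5 terms:
D1: -29, -37, -45, -53
D2: -8, -8, -8
Constant second difference = -8.
Extend forward: -53 − 8 = -61;  -200 − 61 = -261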